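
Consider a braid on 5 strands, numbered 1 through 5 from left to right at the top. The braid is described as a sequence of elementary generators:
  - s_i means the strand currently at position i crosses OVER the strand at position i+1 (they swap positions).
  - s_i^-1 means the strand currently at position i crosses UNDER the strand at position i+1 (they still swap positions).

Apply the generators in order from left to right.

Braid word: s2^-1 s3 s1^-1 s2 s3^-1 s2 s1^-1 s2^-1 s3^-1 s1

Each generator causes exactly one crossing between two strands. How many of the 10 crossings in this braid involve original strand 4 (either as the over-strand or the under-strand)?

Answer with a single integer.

Gen 1: crossing 2x3. Involves strand 4? no. Count so far: 0
Gen 2: crossing 2x4. Involves strand 4? yes. Count so far: 1
Gen 3: crossing 1x3. Involves strand 4? no. Count so far: 1
Gen 4: crossing 1x4. Involves strand 4? yes. Count so far: 2
Gen 5: crossing 1x2. Involves strand 4? no. Count so far: 2
Gen 6: crossing 4x2. Involves strand 4? yes. Count so far: 3
Gen 7: crossing 3x2. Involves strand 4? no. Count so far: 3
Gen 8: crossing 3x4. Involves strand 4? yes. Count so far: 4
Gen 9: crossing 3x1. Involves strand 4? no. Count so far: 4
Gen 10: crossing 2x4. Involves strand 4? yes. Count so far: 5

Answer: 5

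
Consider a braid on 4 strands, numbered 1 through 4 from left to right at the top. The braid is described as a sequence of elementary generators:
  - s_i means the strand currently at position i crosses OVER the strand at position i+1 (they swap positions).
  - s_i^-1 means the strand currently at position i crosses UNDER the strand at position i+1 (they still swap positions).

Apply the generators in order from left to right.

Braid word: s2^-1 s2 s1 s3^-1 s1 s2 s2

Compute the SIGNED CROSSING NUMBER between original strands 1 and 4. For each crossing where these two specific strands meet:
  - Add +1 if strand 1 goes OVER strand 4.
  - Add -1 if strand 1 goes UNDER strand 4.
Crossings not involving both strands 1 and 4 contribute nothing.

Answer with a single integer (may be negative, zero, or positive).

Gen 1: crossing 2x3. Both 1&4? no. Sum: 0
Gen 2: crossing 3x2. Both 1&4? no. Sum: 0
Gen 3: crossing 1x2. Both 1&4? no. Sum: 0
Gen 4: crossing 3x4. Both 1&4? no. Sum: 0
Gen 5: crossing 2x1. Both 1&4? no. Sum: 0
Gen 6: crossing 2x4. Both 1&4? no. Sum: 0
Gen 7: crossing 4x2. Both 1&4? no. Sum: 0

Answer: 0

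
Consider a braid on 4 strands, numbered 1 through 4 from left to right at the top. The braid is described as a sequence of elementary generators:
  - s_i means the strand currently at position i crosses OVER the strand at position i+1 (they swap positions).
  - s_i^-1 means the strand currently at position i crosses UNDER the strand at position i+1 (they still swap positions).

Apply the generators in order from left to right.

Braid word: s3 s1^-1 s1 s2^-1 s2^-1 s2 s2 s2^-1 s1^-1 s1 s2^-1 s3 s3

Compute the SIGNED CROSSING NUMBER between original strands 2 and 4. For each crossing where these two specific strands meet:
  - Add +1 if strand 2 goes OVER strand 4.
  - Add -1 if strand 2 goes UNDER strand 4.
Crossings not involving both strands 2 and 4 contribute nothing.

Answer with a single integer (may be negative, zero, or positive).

Gen 1: crossing 3x4. Both 2&4? no. Sum: 0
Gen 2: crossing 1x2. Both 2&4? no. Sum: 0
Gen 3: crossing 2x1. Both 2&4? no. Sum: 0
Gen 4: 2 under 4. Both 2&4? yes. Contrib: -1. Sum: -1
Gen 5: 4 under 2. Both 2&4? yes. Contrib: +1. Sum: 0
Gen 6: 2 over 4. Both 2&4? yes. Contrib: +1. Sum: 1
Gen 7: 4 over 2. Both 2&4? yes. Contrib: -1. Sum: 0
Gen 8: 2 under 4. Both 2&4? yes. Contrib: -1. Sum: -1
Gen 9: crossing 1x4. Both 2&4? no. Sum: -1
Gen 10: crossing 4x1. Both 2&4? no. Sum: -1
Gen 11: 4 under 2. Both 2&4? yes. Contrib: +1. Sum: 0
Gen 12: crossing 4x3. Both 2&4? no. Sum: 0
Gen 13: crossing 3x4. Both 2&4? no. Sum: 0

Answer: 0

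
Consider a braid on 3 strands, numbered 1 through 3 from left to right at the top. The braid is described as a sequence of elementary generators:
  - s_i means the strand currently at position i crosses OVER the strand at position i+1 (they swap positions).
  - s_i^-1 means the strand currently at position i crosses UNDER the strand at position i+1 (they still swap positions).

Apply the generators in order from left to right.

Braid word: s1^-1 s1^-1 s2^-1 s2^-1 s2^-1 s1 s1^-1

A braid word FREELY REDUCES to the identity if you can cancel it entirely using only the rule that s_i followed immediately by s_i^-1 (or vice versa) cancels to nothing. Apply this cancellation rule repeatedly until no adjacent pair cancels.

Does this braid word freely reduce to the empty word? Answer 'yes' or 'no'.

Gen 1 (s1^-1): push. Stack: [s1^-1]
Gen 2 (s1^-1): push. Stack: [s1^-1 s1^-1]
Gen 3 (s2^-1): push. Stack: [s1^-1 s1^-1 s2^-1]
Gen 4 (s2^-1): push. Stack: [s1^-1 s1^-1 s2^-1 s2^-1]
Gen 5 (s2^-1): push. Stack: [s1^-1 s1^-1 s2^-1 s2^-1 s2^-1]
Gen 6 (s1): push. Stack: [s1^-1 s1^-1 s2^-1 s2^-1 s2^-1 s1]
Gen 7 (s1^-1): cancels prior s1. Stack: [s1^-1 s1^-1 s2^-1 s2^-1 s2^-1]
Reduced word: s1^-1 s1^-1 s2^-1 s2^-1 s2^-1

Answer: no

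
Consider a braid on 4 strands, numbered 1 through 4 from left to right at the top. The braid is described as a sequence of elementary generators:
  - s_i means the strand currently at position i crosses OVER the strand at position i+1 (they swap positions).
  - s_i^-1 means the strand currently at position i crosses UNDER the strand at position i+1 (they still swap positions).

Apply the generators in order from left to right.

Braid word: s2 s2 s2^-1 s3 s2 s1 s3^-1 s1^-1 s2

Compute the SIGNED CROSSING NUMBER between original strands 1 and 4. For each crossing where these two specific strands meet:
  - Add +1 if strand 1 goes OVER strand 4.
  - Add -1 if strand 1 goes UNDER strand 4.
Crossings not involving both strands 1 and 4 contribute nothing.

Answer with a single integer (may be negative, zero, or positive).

Answer: 2

Derivation:
Gen 1: crossing 2x3. Both 1&4? no. Sum: 0
Gen 2: crossing 3x2. Both 1&4? no. Sum: 0
Gen 3: crossing 2x3. Both 1&4? no. Sum: 0
Gen 4: crossing 2x4. Both 1&4? no. Sum: 0
Gen 5: crossing 3x4. Both 1&4? no. Sum: 0
Gen 6: 1 over 4. Both 1&4? yes. Contrib: +1. Sum: 1
Gen 7: crossing 3x2. Both 1&4? no. Sum: 1
Gen 8: 4 under 1. Both 1&4? yes. Contrib: +1. Sum: 2
Gen 9: crossing 4x2. Both 1&4? no. Sum: 2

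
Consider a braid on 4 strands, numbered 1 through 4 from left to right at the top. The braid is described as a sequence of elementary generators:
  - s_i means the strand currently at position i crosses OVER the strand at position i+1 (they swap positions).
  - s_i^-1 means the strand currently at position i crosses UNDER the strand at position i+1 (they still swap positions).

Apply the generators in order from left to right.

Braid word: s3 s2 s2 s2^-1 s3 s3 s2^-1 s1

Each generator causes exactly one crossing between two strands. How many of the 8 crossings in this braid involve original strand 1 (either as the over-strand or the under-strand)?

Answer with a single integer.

Gen 1: crossing 3x4. Involves strand 1? no. Count so far: 0
Gen 2: crossing 2x4. Involves strand 1? no. Count so far: 0
Gen 3: crossing 4x2. Involves strand 1? no. Count so far: 0
Gen 4: crossing 2x4. Involves strand 1? no. Count so far: 0
Gen 5: crossing 2x3. Involves strand 1? no. Count so far: 0
Gen 6: crossing 3x2. Involves strand 1? no. Count so far: 0
Gen 7: crossing 4x2. Involves strand 1? no. Count so far: 0
Gen 8: crossing 1x2. Involves strand 1? yes. Count so far: 1

Answer: 1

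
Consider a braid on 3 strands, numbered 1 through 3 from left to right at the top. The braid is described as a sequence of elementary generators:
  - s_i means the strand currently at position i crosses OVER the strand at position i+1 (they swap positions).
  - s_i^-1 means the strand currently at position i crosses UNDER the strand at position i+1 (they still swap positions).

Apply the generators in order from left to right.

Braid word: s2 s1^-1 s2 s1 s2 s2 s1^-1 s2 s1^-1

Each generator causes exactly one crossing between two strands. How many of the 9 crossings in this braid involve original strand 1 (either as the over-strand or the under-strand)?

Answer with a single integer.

Gen 1: crossing 2x3. Involves strand 1? no. Count so far: 0
Gen 2: crossing 1x3. Involves strand 1? yes. Count so far: 1
Gen 3: crossing 1x2. Involves strand 1? yes. Count so far: 2
Gen 4: crossing 3x2. Involves strand 1? no. Count so far: 2
Gen 5: crossing 3x1. Involves strand 1? yes. Count so far: 3
Gen 6: crossing 1x3. Involves strand 1? yes. Count so far: 4
Gen 7: crossing 2x3. Involves strand 1? no. Count so far: 4
Gen 8: crossing 2x1. Involves strand 1? yes. Count so far: 5
Gen 9: crossing 3x1. Involves strand 1? yes. Count so far: 6

Answer: 6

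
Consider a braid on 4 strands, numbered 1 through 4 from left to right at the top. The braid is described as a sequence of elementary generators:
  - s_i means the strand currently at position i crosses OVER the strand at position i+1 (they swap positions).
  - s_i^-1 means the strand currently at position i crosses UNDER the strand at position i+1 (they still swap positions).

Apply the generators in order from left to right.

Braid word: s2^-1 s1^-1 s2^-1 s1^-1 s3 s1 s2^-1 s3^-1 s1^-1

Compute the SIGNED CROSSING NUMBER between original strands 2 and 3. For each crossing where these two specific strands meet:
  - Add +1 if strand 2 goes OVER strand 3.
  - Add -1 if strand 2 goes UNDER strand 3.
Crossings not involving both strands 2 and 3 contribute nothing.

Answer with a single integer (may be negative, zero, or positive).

Gen 1: 2 under 3. Both 2&3? yes. Contrib: -1. Sum: -1
Gen 2: crossing 1x3. Both 2&3? no. Sum: -1
Gen 3: crossing 1x2. Both 2&3? no. Sum: -1
Gen 4: 3 under 2. Both 2&3? yes. Contrib: +1. Sum: 0
Gen 5: crossing 1x4. Both 2&3? no. Sum: 0
Gen 6: 2 over 3. Both 2&3? yes. Contrib: +1. Sum: 1
Gen 7: crossing 2x4. Both 2&3? no. Sum: 1
Gen 8: crossing 2x1. Both 2&3? no. Sum: 1
Gen 9: crossing 3x4. Both 2&3? no. Sum: 1

Answer: 1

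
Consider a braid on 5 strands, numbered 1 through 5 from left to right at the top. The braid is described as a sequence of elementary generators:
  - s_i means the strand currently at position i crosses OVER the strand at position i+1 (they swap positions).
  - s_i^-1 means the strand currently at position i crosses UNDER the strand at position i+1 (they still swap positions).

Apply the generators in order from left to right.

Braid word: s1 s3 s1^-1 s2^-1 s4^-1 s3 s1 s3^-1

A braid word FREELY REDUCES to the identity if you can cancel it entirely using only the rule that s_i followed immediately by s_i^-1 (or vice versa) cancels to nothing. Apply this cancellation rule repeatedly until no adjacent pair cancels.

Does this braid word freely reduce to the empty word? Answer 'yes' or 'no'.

Gen 1 (s1): push. Stack: [s1]
Gen 2 (s3): push. Stack: [s1 s3]
Gen 3 (s1^-1): push. Stack: [s1 s3 s1^-1]
Gen 4 (s2^-1): push. Stack: [s1 s3 s1^-1 s2^-1]
Gen 5 (s4^-1): push. Stack: [s1 s3 s1^-1 s2^-1 s4^-1]
Gen 6 (s3): push. Stack: [s1 s3 s1^-1 s2^-1 s4^-1 s3]
Gen 7 (s1): push. Stack: [s1 s3 s1^-1 s2^-1 s4^-1 s3 s1]
Gen 8 (s3^-1): push. Stack: [s1 s3 s1^-1 s2^-1 s4^-1 s3 s1 s3^-1]
Reduced word: s1 s3 s1^-1 s2^-1 s4^-1 s3 s1 s3^-1

Answer: no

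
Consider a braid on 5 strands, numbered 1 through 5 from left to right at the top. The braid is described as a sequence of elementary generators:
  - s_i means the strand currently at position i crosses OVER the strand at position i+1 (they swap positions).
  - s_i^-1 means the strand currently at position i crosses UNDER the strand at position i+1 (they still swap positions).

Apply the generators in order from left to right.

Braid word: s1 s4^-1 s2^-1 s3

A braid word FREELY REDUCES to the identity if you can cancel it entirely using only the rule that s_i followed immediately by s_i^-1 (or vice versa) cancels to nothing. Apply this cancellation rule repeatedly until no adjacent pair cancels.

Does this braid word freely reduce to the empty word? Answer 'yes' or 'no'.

Gen 1 (s1): push. Stack: [s1]
Gen 2 (s4^-1): push. Stack: [s1 s4^-1]
Gen 3 (s2^-1): push. Stack: [s1 s4^-1 s2^-1]
Gen 4 (s3): push. Stack: [s1 s4^-1 s2^-1 s3]
Reduced word: s1 s4^-1 s2^-1 s3

Answer: no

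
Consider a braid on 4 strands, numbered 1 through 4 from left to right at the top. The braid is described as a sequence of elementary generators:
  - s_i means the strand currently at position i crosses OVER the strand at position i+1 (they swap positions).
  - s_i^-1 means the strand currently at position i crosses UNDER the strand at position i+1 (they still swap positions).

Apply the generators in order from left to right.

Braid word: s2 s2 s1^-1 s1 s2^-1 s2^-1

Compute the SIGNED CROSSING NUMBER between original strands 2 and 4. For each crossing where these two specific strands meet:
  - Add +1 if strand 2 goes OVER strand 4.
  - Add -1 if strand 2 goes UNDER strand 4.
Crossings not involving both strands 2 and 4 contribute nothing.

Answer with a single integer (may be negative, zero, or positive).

Answer: 0

Derivation:
Gen 1: crossing 2x3. Both 2&4? no. Sum: 0
Gen 2: crossing 3x2. Both 2&4? no. Sum: 0
Gen 3: crossing 1x2. Both 2&4? no. Sum: 0
Gen 4: crossing 2x1. Both 2&4? no. Sum: 0
Gen 5: crossing 2x3. Both 2&4? no. Sum: 0
Gen 6: crossing 3x2. Both 2&4? no. Sum: 0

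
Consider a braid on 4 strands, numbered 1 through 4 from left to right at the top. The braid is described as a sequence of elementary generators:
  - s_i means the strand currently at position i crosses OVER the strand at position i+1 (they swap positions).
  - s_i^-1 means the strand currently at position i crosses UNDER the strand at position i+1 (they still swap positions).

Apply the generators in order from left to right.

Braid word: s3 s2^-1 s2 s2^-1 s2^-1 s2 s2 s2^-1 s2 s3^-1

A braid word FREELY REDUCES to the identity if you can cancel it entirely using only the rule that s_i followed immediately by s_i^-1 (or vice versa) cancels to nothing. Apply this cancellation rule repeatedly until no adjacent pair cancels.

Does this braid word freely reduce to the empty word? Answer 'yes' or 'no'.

Gen 1 (s3): push. Stack: [s3]
Gen 2 (s2^-1): push. Stack: [s3 s2^-1]
Gen 3 (s2): cancels prior s2^-1. Stack: [s3]
Gen 4 (s2^-1): push. Stack: [s3 s2^-1]
Gen 5 (s2^-1): push. Stack: [s3 s2^-1 s2^-1]
Gen 6 (s2): cancels prior s2^-1. Stack: [s3 s2^-1]
Gen 7 (s2): cancels prior s2^-1. Stack: [s3]
Gen 8 (s2^-1): push. Stack: [s3 s2^-1]
Gen 9 (s2): cancels prior s2^-1. Stack: [s3]
Gen 10 (s3^-1): cancels prior s3. Stack: []
Reduced word: (empty)

Answer: yes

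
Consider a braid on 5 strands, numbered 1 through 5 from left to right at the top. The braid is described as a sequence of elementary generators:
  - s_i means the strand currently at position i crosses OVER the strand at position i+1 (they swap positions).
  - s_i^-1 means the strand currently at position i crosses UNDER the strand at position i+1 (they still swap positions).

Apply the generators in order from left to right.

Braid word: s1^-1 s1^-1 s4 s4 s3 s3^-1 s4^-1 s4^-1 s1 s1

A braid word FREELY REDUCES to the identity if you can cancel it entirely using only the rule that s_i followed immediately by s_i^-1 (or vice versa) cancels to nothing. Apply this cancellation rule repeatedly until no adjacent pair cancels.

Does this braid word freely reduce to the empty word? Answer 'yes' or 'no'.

Answer: yes

Derivation:
Gen 1 (s1^-1): push. Stack: [s1^-1]
Gen 2 (s1^-1): push. Stack: [s1^-1 s1^-1]
Gen 3 (s4): push. Stack: [s1^-1 s1^-1 s4]
Gen 4 (s4): push. Stack: [s1^-1 s1^-1 s4 s4]
Gen 5 (s3): push. Stack: [s1^-1 s1^-1 s4 s4 s3]
Gen 6 (s3^-1): cancels prior s3. Stack: [s1^-1 s1^-1 s4 s4]
Gen 7 (s4^-1): cancels prior s4. Stack: [s1^-1 s1^-1 s4]
Gen 8 (s4^-1): cancels prior s4. Stack: [s1^-1 s1^-1]
Gen 9 (s1): cancels prior s1^-1. Stack: [s1^-1]
Gen 10 (s1): cancels prior s1^-1. Stack: []
Reduced word: (empty)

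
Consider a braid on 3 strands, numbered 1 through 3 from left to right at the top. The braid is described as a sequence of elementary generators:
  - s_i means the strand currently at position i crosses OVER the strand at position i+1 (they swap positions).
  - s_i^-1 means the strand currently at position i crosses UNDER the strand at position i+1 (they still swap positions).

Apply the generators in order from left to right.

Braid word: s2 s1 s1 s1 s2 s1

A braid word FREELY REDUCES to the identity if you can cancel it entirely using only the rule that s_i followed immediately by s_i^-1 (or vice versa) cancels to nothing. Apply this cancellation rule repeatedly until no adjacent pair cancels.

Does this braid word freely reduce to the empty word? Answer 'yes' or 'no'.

Gen 1 (s2): push. Stack: [s2]
Gen 2 (s1): push. Stack: [s2 s1]
Gen 3 (s1): push. Stack: [s2 s1 s1]
Gen 4 (s1): push. Stack: [s2 s1 s1 s1]
Gen 5 (s2): push. Stack: [s2 s1 s1 s1 s2]
Gen 6 (s1): push. Stack: [s2 s1 s1 s1 s2 s1]
Reduced word: s2 s1 s1 s1 s2 s1

Answer: no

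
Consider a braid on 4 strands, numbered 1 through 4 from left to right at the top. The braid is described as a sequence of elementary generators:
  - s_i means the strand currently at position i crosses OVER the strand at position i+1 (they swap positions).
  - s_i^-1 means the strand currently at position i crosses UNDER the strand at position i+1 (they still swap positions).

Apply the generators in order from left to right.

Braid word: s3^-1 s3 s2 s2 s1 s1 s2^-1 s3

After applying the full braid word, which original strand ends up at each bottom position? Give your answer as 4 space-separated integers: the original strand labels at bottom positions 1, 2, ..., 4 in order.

Gen 1 (s3^-1): strand 3 crosses under strand 4. Perm now: [1 2 4 3]
Gen 2 (s3): strand 4 crosses over strand 3. Perm now: [1 2 3 4]
Gen 3 (s2): strand 2 crosses over strand 3. Perm now: [1 3 2 4]
Gen 4 (s2): strand 3 crosses over strand 2. Perm now: [1 2 3 4]
Gen 5 (s1): strand 1 crosses over strand 2. Perm now: [2 1 3 4]
Gen 6 (s1): strand 2 crosses over strand 1. Perm now: [1 2 3 4]
Gen 7 (s2^-1): strand 2 crosses under strand 3. Perm now: [1 3 2 4]
Gen 8 (s3): strand 2 crosses over strand 4. Perm now: [1 3 4 2]

Answer: 1 3 4 2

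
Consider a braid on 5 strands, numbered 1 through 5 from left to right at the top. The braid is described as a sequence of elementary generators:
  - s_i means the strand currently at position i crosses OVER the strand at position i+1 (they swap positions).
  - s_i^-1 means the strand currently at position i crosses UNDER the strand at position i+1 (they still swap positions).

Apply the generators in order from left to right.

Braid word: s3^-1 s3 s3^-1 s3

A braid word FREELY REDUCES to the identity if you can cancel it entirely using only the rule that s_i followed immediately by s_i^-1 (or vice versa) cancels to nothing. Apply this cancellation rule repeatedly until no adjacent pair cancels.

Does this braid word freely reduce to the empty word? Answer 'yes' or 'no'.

Answer: yes

Derivation:
Gen 1 (s3^-1): push. Stack: [s3^-1]
Gen 2 (s3): cancels prior s3^-1. Stack: []
Gen 3 (s3^-1): push. Stack: [s3^-1]
Gen 4 (s3): cancels prior s3^-1. Stack: []
Reduced word: (empty)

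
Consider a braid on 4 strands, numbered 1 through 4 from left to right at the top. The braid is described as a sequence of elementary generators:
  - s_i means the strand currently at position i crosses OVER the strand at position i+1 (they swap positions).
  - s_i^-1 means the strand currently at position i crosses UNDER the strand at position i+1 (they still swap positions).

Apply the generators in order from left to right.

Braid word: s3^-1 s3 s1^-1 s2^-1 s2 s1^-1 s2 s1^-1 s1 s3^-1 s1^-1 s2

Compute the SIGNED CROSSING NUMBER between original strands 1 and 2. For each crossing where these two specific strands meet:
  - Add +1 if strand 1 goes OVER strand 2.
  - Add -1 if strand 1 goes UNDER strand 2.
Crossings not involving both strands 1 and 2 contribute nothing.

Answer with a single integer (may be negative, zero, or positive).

Gen 1: crossing 3x4. Both 1&2? no. Sum: 0
Gen 2: crossing 4x3. Both 1&2? no. Sum: 0
Gen 3: 1 under 2. Both 1&2? yes. Contrib: -1. Sum: -1
Gen 4: crossing 1x3. Both 1&2? no. Sum: -1
Gen 5: crossing 3x1. Both 1&2? no. Sum: -1
Gen 6: 2 under 1. Both 1&2? yes. Contrib: +1. Sum: 0
Gen 7: crossing 2x3. Both 1&2? no. Sum: 0
Gen 8: crossing 1x3. Both 1&2? no. Sum: 0
Gen 9: crossing 3x1. Both 1&2? no. Sum: 0
Gen 10: crossing 2x4. Both 1&2? no. Sum: 0
Gen 11: crossing 1x3. Both 1&2? no. Sum: 0
Gen 12: crossing 1x4. Both 1&2? no. Sum: 0

Answer: 0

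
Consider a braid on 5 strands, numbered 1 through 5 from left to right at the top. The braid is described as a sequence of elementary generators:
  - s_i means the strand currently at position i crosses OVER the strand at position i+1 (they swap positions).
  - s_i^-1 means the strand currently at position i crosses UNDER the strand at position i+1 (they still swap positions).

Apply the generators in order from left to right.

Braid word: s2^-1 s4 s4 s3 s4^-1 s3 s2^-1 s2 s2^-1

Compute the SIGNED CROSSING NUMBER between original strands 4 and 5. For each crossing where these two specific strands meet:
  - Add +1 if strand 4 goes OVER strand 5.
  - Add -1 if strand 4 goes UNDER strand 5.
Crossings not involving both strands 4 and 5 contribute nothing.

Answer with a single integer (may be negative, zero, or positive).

Answer: 1

Derivation:
Gen 1: crossing 2x3. Both 4&5? no. Sum: 0
Gen 2: 4 over 5. Both 4&5? yes. Contrib: +1. Sum: 1
Gen 3: 5 over 4. Both 4&5? yes. Contrib: -1. Sum: 0
Gen 4: crossing 2x4. Both 4&5? no. Sum: 0
Gen 5: crossing 2x5. Both 4&5? no. Sum: 0
Gen 6: 4 over 5. Both 4&5? yes. Contrib: +1. Sum: 1
Gen 7: crossing 3x5. Both 4&5? no. Sum: 1
Gen 8: crossing 5x3. Both 4&5? no. Sum: 1
Gen 9: crossing 3x5. Both 4&5? no. Sum: 1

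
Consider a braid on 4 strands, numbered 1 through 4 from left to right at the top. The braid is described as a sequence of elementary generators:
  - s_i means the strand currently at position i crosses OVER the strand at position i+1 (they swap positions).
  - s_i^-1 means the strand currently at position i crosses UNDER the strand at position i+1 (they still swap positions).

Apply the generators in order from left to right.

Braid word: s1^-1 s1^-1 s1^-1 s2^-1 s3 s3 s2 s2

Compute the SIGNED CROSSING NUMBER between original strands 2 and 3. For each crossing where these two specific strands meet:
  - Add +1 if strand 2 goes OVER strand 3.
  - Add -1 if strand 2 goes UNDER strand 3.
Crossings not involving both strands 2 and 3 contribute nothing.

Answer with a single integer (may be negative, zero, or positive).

Answer: 0

Derivation:
Gen 1: crossing 1x2. Both 2&3? no. Sum: 0
Gen 2: crossing 2x1. Both 2&3? no. Sum: 0
Gen 3: crossing 1x2. Both 2&3? no. Sum: 0
Gen 4: crossing 1x3. Both 2&3? no. Sum: 0
Gen 5: crossing 1x4. Both 2&3? no. Sum: 0
Gen 6: crossing 4x1. Both 2&3? no. Sum: 0
Gen 7: crossing 3x1. Both 2&3? no. Sum: 0
Gen 8: crossing 1x3. Both 2&3? no. Sum: 0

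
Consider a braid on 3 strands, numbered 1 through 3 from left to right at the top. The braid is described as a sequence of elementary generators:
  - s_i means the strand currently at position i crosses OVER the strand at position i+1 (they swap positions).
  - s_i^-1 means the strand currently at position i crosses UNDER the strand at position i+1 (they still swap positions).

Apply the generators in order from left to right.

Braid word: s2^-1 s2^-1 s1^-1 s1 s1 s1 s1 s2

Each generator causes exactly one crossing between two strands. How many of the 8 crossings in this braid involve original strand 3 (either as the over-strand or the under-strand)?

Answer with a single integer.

Gen 1: crossing 2x3. Involves strand 3? yes. Count so far: 1
Gen 2: crossing 3x2. Involves strand 3? yes. Count so far: 2
Gen 3: crossing 1x2. Involves strand 3? no. Count so far: 2
Gen 4: crossing 2x1. Involves strand 3? no. Count so far: 2
Gen 5: crossing 1x2. Involves strand 3? no. Count so far: 2
Gen 6: crossing 2x1. Involves strand 3? no. Count so far: 2
Gen 7: crossing 1x2. Involves strand 3? no. Count so far: 2
Gen 8: crossing 1x3. Involves strand 3? yes. Count so far: 3

Answer: 3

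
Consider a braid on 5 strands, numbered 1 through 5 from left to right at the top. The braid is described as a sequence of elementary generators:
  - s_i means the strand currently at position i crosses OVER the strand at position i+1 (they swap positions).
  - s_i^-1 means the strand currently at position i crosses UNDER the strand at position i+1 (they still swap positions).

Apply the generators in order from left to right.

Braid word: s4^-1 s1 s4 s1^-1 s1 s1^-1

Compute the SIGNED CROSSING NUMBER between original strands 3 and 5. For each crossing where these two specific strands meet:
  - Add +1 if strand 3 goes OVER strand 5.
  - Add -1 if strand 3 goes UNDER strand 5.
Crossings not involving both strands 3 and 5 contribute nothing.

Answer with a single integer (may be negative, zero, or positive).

Answer: 0

Derivation:
Gen 1: crossing 4x5. Both 3&5? no. Sum: 0
Gen 2: crossing 1x2. Both 3&5? no. Sum: 0
Gen 3: crossing 5x4. Both 3&5? no. Sum: 0
Gen 4: crossing 2x1. Both 3&5? no. Sum: 0
Gen 5: crossing 1x2. Both 3&5? no. Sum: 0
Gen 6: crossing 2x1. Both 3&5? no. Sum: 0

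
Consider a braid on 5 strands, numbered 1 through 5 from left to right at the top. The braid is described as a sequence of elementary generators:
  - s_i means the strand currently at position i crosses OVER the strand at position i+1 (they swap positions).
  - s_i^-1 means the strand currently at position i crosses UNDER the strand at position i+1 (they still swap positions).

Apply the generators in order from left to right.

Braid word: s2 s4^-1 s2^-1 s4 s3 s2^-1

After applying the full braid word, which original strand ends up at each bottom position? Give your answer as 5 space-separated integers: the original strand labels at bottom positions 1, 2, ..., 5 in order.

Answer: 1 4 2 3 5

Derivation:
Gen 1 (s2): strand 2 crosses over strand 3. Perm now: [1 3 2 4 5]
Gen 2 (s4^-1): strand 4 crosses under strand 5. Perm now: [1 3 2 5 4]
Gen 3 (s2^-1): strand 3 crosses under strand 2. Perm now: [1 2 3 5 4]
Gen 4 (s4): strand 5 crosses over strand 4. Perm now: [1 2 3 4 5]
Gen 5 (s3): strand 3 crosses over strand 4. Perm now: [1 2 4 3 5]
Gen 6 (s2^-1): strand 2 crosses under strand 4. Perm now: [1 4 2 3 5]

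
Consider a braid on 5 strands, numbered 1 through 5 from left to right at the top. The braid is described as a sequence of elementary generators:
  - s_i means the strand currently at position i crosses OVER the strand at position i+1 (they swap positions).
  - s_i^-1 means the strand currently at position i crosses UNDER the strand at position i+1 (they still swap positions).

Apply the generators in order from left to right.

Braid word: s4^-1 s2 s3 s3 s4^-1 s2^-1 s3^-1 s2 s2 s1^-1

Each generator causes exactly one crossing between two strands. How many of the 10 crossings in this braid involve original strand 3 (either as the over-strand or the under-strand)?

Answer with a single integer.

Answer: 3

Derivation:
Gen 1: crossing 4x5. Involves strand 3? no. Count so far: 0
Gen 2: crossing 2x3. Involves strand 3? yes. Count so far: 1
Gen 3: crossing 2x5. Involves strand 3? no. Count so far: 1
Gen 4: crossing 5x2. Involves strand 3? no. Count so far: 1
Gen 5: crossing 5x4. Involves strand 3? no. Count so far: 1
Gen 6: crossing 3x2. Involves strand 3? yes. Count so far: 2
Gen 7: crossing 3x4. Involves strand 3? yes. Count so far: 3
Gen 8: crossing 2x4. Involves strand 3? no. Count so far: 3
Gen 9: crossing 4x2. Involves strand 3? no. Count so far: 3
Gen 10: crossing 1x2. Involves strand 3? no. Count so far: 3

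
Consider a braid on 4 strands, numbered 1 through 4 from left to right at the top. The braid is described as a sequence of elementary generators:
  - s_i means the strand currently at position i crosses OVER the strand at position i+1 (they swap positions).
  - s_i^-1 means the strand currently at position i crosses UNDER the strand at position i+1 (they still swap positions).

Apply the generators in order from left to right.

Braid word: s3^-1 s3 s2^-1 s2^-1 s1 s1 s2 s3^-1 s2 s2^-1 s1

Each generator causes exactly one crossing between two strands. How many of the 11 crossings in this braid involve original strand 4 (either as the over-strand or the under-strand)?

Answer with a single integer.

Answer: 5

Derivation:
Gen 1: crossing 3x4. Involves strand 4? yes. Count so far: 1
Gen 2: crossing 4x3. Involves strand 4? yes. Count so far: 2
Gen 3: crossing 2x3. Involves strand 4? no. Count so far: 2
Gen 4: crossing 3x2. Involves strand 4? no. Count so far: 2
Gen 5: crossing 1x2. Involves strand 4? no. Count so far: 2
Gen 6: crossing 2x1. Involves strand 4? no. Count so far: 2
Gen 7: crossing 2x3. Involves strand 4? no. Count so far: 2
Gen 8: crossing 2x4. Involves strand 4? yes. Count so far: 3
Gen 9: crossing 3x4. Involves strand 4? yes. Count so far: 4
Gen 10: crossing 4x3. Involves strand 4? yes. Count so far: 5
Gen 11: crossing 1x3. Involves strand 4? no. Count so far: 5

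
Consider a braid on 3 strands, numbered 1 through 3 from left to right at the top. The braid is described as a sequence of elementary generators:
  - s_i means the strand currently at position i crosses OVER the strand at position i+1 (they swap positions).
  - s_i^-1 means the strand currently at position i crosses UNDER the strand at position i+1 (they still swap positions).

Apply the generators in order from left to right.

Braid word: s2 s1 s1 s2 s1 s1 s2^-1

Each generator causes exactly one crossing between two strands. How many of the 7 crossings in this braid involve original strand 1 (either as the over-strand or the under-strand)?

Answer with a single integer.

Answer: 4

Derivation:
Gen 1: crossing 2x3. Involves strand 1? no. Count so far: 0
Gen 2: crossing 1x3. Involves strand 1? yes. Count so far: 1
Gen 3: crossing 3x1. Involves strand 1? yes. Count so far: 2
Gen 4: crossing 3x2. Involves strand 1? no. Count so far: 2
Gen 5: crossing 1x2. Involves strand 1? yes. Count so far: 3
Gen 6: crossing 2x1. Involves strand 1? yes. Count so far: 4
Gen 7: crossing 2x3. Involves strand 1? no. Count so far: 4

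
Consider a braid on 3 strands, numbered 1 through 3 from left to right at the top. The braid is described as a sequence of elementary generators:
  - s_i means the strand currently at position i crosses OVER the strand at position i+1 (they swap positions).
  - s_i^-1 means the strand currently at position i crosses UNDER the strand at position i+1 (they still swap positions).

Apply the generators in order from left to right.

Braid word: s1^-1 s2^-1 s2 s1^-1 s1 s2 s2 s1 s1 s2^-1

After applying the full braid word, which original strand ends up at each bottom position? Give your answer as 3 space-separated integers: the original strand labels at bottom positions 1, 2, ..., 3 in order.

Answer: 2 3 1

Derivation:
Gen 1 (s1^-1): strand 1 crosses under strand 2. Perm now: [2 1 3]
Gen 2 (s2^-1): strand 1 crosses under strand 3. Perm now: [2 3 1]
Gen 3 (s2): strand 3 crosses over strand 1. Perm now: [2 1 3]
Gen 4 (s1^-1): strand 2 crosses under strand 1. Perm now: [1 2 3]
Gen 5 (s1): strand 1 crosses over strand 2. Perm now: [2 1 3]
Gen 6 (s2): strand 1 crosses over strand 3. Perm now: [2 3 1]
Gen 7 (s2): strand 3 crosses over strand 1. Perm now: [2 1 3]
Gen 8 (s1): strand 2 crosses over strand 1. Perm now: [1 2 3]
Gen 9 (s1): strand 1 crosses over strand 2. Perm now: [2 1 3]
Gen 10 (s2^-1): strand 1 crosses under strand 3. Perm now: [2 3 1]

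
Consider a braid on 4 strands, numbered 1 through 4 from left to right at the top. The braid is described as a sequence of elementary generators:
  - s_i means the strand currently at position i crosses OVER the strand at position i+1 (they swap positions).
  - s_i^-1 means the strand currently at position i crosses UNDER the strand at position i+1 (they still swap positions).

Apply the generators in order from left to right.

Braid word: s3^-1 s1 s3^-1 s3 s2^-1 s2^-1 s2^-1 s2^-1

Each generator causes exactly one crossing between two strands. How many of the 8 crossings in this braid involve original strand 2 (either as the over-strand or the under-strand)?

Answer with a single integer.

Gen 1: crossing 3x4. Involves strand 2? no. Count so far: 0
Gen 2: crossing 1x2. Involves strand 2? yes. Count so far: 1
Gen 3: crossing 4x3. Involves strand 2? no. Count so far: 1
Gen 4: crossing 3x4. Involves strand 2? no. Count so far: 1
Gen 5: crossing 1x4. Involves strand 2? no. Count so far: 1
Gen 6: crossing 4x1. Involves strand 2? no. Count so far: 1
Gen 7: crossing 1x4. Involves strand 2? no. Count so far: 1
Gen 8: crossing 4x1. Involves strand 2? no. Count so far: 1

Answer: 1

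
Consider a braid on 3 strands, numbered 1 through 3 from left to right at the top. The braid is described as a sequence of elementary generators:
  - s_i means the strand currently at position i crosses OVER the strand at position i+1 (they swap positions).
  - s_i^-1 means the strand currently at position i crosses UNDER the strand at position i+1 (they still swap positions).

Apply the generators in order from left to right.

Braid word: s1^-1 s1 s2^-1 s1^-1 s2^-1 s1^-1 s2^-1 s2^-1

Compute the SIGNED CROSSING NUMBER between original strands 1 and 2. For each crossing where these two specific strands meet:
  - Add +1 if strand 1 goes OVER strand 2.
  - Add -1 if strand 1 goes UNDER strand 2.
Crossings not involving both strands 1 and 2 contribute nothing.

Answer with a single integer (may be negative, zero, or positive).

Gen 1: 1 under 2. Both 1&2? yes. Contrib: -1. Sum: -1
Gen 2: 2 over 1. Both 1&2? yes. Contrib: -1. Sum: -2
Gen 3: crossing 2x3. Both 1&2? no. Sum: -2
Gen 4: crossing 1x3. Both 1&2? no. Sum: -2
Gen 5: 1 under 2. Both 1&2? yes. Contrib: -1. Sum: -3
Gen 6: crossing 3x2. Both 1&2? no. Sum: -3
Gen 7: crossing 3x1. Both 1&2? no. Sum: -3
Gen 8: crossing 1x3. Both 1&2? no. Sum: -3

Answer: -3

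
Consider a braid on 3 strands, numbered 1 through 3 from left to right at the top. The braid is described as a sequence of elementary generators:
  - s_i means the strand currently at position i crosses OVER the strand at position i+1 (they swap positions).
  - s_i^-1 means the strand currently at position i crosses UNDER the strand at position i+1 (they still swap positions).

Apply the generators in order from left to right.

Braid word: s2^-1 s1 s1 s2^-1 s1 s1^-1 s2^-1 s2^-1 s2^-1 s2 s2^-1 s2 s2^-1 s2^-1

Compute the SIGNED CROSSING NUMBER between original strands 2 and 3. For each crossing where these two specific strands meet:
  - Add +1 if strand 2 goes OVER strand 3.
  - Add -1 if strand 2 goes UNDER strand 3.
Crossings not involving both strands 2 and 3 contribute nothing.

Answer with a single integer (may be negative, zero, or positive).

Gen 1: 2 under 3. Both 2&3? yes. Contrib: -1. Sum: -1
Gen 2: crossing 1x3. Both 2&3? no. Sum: -1
Gen 3: crossing 3x1. Both 2&3? no. Sum: -1
Gen 4: 3 under 2. Both 2&3? yes. Contrib: +1. Sum: 0
Gen 5: crossing 1x2. Both 2&3? no. Sum: 0
Gen 6: crossing 2x1. Both 2&3? no. Sum: 0
Gen 7: 2 under 3. Both 2&3? yes. Contrib: -1. Sum: -1
Gen 8: 3 under 2. Both 2&3? yes. Contrib: +1. Sum: 0
Gen 9: 2 under 3. Both 2&3? yes. Contrib: -1. Sum: -1
Gen 10: 3 over 2. Both 2&3? yes. Contrib: -1. Sum: -2
Gen 11: 2 under 3. Both 2&3? yes. Contrib: -1. Sum: -3
Gen 12: 3 over 2. Both 2&3? yes. Contrib: -1. Sum: -4
Gen 13: 2 under 3. Both 2&3? yes. Contrib: -1. Sum: -5
Gen 14: 3 under 2. Both 2&3? yes. Contrib: +1. Sum: -4

Answer: -4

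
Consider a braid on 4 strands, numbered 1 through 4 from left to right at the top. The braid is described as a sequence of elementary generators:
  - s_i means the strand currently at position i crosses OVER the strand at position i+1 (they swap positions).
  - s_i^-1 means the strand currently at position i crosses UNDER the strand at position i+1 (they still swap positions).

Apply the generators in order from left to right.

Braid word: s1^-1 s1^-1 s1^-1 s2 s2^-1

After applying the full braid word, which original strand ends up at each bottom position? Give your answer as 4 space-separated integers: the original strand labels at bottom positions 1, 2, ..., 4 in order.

Gen 1 (s1^-1): strand 1 crosses under strand 2. Perm now: [2 1 3 4]
Gen 2 (s1^-1): strand 2 crosses under strand 1. Perm now: [1 2 3 4]
Gen 3 (s1^-1): strand 1 crosses under strand 2. Perm now: [2 1 3 4]
Gen 4 (s2): strand 1 crosses over strand 3. Perm now: [2 3 1 4]
Gen 5 (s2^-1): strand 3 crosses under strand 1. Perm now: [2 1 3 4]

Answer: 2 1 3 4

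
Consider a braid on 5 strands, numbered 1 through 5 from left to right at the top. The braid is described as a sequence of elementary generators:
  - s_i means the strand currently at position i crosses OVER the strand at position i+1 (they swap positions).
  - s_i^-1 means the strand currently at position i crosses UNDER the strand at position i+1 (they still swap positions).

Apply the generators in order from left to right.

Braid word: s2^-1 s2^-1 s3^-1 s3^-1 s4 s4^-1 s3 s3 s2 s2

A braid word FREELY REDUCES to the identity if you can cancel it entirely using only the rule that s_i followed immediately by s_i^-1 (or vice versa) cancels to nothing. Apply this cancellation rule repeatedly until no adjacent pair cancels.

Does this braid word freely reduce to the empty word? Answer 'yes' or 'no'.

Answer: yes

Derivation:
Gen 1 (s2^-1): push. Stack: [s2^-1]
Gen 2 (s2^-1): push. Stack: [s2^-1 s2^-1]
Gen 3 (s3^-1): push. Stack: [s2^-1 s2^-1 s3^-1]
Gen 4 (s3^-1): push. Stack: [s2^-1 s2^-1 s3^-1 s3^-1]
Gen 5 (s4): push. Stack: [s2^-1 s2^-1 s3^-1 s3^-1 s4]
Gen 6 (s4^-1): cancels prior s4. Stack: [s2^-1 s2^-1 s3^-1 s3^-1]
Gen 7 (s3): cancels prior s3^-1. Stack: [s2^-1 s2^-1 s3^-1]
Gen 8 (s3): cancels prior s3^-1. Stack: [s2^-1 s2^-1]
Gen 9 (s2): cancels prior s2^-1. Stack: [s2^-1]
Gen 10 (s2): cancels prior s2^-1. Stack: []
Reduced word: (empty)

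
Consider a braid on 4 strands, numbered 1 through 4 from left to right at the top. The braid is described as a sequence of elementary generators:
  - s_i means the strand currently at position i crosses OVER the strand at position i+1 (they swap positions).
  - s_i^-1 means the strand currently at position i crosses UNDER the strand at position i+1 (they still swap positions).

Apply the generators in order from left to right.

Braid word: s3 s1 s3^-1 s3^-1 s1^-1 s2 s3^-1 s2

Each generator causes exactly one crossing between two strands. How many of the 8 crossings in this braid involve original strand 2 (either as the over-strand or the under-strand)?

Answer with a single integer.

Answer: 4

Derivation:
Gen 1: crossing 3x4. Involves strand 2? no. Count so far: 0
Gen 2: crossing 1x2. Involves strand 2? yes. Count so far: 1
Gen 3: crossing 4x3. Involves strand 2? no. Count so far: 1
Gen 4: crossing 3x4. Involves strand 2? no. Count so far: 1
Gen 5: crossing 2x1. Involves strand 2? yes. Count so far: 2
Gen 6: crossing 2x4. Involves strand 2? yes. Count so far: 3
Gen 7: crossing 2x3. Involves strand 2? yes. Count so far: 4
Gen 8: crossing 4x3. Involves strand 2? no. Count so far: 4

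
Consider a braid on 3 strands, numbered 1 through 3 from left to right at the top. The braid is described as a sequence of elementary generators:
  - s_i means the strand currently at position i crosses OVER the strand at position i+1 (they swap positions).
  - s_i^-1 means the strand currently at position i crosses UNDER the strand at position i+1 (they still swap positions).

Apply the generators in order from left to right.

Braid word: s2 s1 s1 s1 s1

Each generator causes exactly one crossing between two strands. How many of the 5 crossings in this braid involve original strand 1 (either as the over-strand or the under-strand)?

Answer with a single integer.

Answer: 4

Derivation:
Gen 1: crossing 2x3. Involves strand 1? no. Count so far: 0
Gen 2: crossing 1x3. Involves strand 1? yes. Count so far: 1
Gen 3: crossing 3x1. Involves strand 1? yes. Count so far: 2
Gen 4: crossing 1x3. Involves strand 1? yes. Count so far: 3
Gen 5: crossing 3x1. Involves strand 1? yes. Count so far: 4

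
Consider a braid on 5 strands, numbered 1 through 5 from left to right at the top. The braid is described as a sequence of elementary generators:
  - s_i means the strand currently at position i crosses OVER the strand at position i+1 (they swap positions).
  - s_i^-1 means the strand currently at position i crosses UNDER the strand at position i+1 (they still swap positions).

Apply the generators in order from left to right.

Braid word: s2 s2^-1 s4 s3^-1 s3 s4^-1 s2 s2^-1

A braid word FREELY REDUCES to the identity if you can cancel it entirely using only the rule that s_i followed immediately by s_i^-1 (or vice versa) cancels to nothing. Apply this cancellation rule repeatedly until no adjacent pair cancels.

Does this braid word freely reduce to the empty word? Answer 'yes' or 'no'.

Gen 1 (s2): push. Stack: [s2]
Gen 2 (s2^-1): cancels prior s2. Stack: []
Gen 3 (s4): push. Stack: [s4]
Gen 4 (s3^-1): push. Stack: [s4 s3^-1]
Gen 5 (s3): cancels prior s3^-1. Stack: [s4]
Gen 6 (s4^-1): cancels prior s4. Stack: []
Gen 7 (s2): push. Stack: [s2]
Gen 8 (s2^-1): cancels prior s2. Stack: []
Reduced word: (empty)

Answer: yes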